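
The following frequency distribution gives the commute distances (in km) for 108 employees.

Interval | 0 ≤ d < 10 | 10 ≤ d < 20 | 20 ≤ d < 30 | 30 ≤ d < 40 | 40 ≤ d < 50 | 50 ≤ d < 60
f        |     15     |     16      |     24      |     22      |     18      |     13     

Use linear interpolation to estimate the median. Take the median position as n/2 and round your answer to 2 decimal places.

Cumulative frequencies: 15, 31, 55, 77, 95, 108
n = 108; position = n/2 = 54.
This falls in the class 20 ≤ d < 30: L = 20, F = 31, f = 24, h = 10.
Median ≈ 20 + ((54 − 31) / 24) × 10 = 29.5833

29.58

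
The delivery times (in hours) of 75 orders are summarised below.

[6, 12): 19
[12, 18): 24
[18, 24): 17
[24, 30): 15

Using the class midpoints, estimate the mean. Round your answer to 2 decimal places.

Midpoints: 9, 15, 21, 27
Σfm = 19×9 + 24×15 + 17×21 + 15×27 = 1293
n = Σf = 75
Mean = 1293 / 75 = 17.2400

17.24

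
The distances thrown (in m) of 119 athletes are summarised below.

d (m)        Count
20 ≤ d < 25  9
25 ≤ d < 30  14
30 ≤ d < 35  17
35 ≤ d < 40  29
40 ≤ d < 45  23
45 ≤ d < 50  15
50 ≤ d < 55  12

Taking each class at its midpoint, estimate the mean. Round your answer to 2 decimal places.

Midpoints: 22.5, 27.5, 32.5, 37.5, 42.5, 47.5, 52.5
Σfm = 9×22.5 + 14×27.5 + 17×32.5 + 29×37.5 + 23×42.5 + 15×47.5 + 12×52.5 = 4547.5
n = Σf = 119
Mean = 4547.5 / 119 = 38.2143

38.21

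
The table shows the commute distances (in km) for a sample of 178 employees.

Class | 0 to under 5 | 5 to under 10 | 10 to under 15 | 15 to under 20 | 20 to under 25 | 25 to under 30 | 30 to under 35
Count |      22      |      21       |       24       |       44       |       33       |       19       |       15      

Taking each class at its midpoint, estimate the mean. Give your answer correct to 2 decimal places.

17.05

Midpoints: 2.5, 7.5, 12.5, 17.5, 22.5, 27.5, 32.5
Σfm = 22×2.5 + 21×7.5 + 24×12.5 + 44×17.5 + 33×22.5 + 19×27.5 + 15×32.5 = 3035
n = Σf = 178
Mean = 3035 / 178 = 17.0506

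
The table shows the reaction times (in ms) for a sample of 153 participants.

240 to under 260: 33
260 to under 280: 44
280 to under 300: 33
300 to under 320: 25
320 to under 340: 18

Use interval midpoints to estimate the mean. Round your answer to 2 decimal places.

283.59

Midpoints: 250, 270, 290, 310, 330
Σfm = 33×250 + 44×270 + 33×290 + 25×310 + 18×330 = 43390
n = Σf = 153
Mean = 43390 / 153 = 283.5948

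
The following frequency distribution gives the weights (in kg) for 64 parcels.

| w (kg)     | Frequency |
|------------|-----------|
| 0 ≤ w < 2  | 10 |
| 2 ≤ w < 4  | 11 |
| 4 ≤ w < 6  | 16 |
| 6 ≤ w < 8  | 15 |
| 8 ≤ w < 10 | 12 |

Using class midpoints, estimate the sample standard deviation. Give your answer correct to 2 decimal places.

Midpoints: 1, 3, 5, 7, 9
n = 64, Σfm = 336, mean = 5.2500
Σfm² = 2216
Σf(m − x̄)² = Σfm² − (Σfm)²/n = 2216 − 336²/64 = 452.0000
Sample variance = 452.0000 / 63 = 7.1746
Standard deviation = √7.1746 = 2.6785

2.68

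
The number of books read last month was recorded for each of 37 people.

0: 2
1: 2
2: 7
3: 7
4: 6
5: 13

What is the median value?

4

Cumulative frequencies: 2, 4, 11, 18, 24, 37
n = 37, so the median is the value in position (n+1)/2 = 19.
Position 19 falls at value 4.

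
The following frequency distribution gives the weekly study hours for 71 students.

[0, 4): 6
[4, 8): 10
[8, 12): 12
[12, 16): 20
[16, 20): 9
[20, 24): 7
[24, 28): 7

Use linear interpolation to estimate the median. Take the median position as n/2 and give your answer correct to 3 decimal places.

13.500

Cumulative frequencies: 6, 16, 28, 48, 57, 64, 71
n = 71; position = n/2 = 35.5.
This falls in the class [12, 16): L = 12, F = 28, f = 20, h = 4.
Median ≈ 12 + ((35.5 − 28) / 20) × 4 = 13.5000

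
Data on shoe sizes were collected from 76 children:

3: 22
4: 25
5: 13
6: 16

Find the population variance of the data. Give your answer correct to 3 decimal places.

1.211

Values: 3, 4, 5, 6
n = 76, Σfx = 327, mean = 4.3026
Σfx² = 1499
Σf(x − x̄)² = Σfx² − (Σfx)²/n = 1499 − 327²/76 = 92.0395
Population variance = 92.0395 / 76 = 1.2110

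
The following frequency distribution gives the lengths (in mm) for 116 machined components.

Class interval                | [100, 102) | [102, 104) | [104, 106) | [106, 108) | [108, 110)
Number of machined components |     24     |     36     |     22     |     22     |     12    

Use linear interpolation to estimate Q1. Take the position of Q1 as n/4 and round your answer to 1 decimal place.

102.3

Cumulative frequencies: 24, 60, 82, 104, 116
n = 116; position = n/4 = 29.
This falls in the class [102, 104): L = 102, F = 24, f = 36, h = 2.
Lower quartile ≈ 102 + ((29 − 24) / 36) × 2 = 102.2778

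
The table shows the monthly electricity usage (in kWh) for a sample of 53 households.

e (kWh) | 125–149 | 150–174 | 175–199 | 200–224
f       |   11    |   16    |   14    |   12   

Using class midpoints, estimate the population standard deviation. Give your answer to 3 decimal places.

26.432

Midpoints: 137, 162, 187, 212
n = 53, Σfm = 9261, mean = 174.7358
Σfm² = 1655257
Σf(m − x̄)² = Σfm² − (Σfm)²/n = 1655257 − 9261²/53 = 37028.3019
Population variance = 37028.3019 / 53 = 698.6472
Standard deviation = √698.6472 = 26.4319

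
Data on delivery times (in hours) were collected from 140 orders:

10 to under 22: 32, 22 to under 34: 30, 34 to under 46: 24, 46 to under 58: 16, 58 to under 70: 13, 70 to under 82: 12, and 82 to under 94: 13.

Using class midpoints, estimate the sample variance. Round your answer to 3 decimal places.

551.906

Midpoints: 16, 28, 40, 52, 64, 76, 88
n = 140, Σfm = 6032, mean = 43.0857
Σfm² = 336608
Σf(m − x̄)² = Σfm² − (Σfm)²/n = 336608 − 6032²/140 = 76714.9714
Sample variance = 76714.9714 / 139 = 551.9063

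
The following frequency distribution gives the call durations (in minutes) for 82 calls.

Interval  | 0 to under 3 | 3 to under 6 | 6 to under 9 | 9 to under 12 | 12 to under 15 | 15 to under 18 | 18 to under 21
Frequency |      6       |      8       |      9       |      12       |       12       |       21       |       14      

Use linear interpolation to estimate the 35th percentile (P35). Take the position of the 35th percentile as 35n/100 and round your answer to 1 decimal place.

Cumulative frequencies: 6, 14, 23, 35, 47, 68, 82
n = 82; position = 35n/100 = 28.7.
This falls in the class 9 to under 12: L = 9, F = 23, f = 12, h = 3.
35th percentile ≈ 9 + ((28.7 − 23) / 12) × 3 = 10.4250

10.4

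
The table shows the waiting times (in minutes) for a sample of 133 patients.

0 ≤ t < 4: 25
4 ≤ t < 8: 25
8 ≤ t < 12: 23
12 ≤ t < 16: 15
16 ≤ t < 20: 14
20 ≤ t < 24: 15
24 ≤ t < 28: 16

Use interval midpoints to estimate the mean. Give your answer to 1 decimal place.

12.3

Midpoints: 2, 6, 10, 14, 18, 22, 26
Σfm = 25×2 + 25×6 + 23×10 + 15×14 + 14×18 + 15×22 + 16×26 = 1638
n = Σf = 133
Mean = 1638 / 133 = 12.3158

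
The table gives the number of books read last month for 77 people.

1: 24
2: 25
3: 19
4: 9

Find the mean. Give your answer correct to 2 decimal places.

2.17

Values: 1, 2, 3, 4
Σfx = 24×1 + 25×2 + 19×3 + 9×4 = 167
n = Σf = 77
Mean = 167 / 77 = 2.1688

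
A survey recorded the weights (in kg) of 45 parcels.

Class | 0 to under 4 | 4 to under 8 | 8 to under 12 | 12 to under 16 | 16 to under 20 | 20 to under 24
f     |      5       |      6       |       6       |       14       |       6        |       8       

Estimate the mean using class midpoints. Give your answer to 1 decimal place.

13.0

Midpoints: 2, 6, 10, 14, 18, 22
Σfm = 5×2 + 6×6 + 6×10 + 14×14 + 6×18 + 8×22 = 586
n = Σf = 45
Mean = 586 / 45 = 13.0222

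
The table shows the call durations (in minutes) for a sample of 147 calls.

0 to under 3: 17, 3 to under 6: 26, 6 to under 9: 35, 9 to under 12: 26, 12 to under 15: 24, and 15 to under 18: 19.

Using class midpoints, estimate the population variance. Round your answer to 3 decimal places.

Midpoints: 1.5, 4.5, 7.5, 10.5, 13.5, 16.5
n = 147, Σfm = 1315.5, mean = 8.9490
Σfm² = 14946.75
Σf(m − x̄)² = Σfm² − (Σfm)²/n = 14946.75 − 1315.5²/147 = 3174.3673
Population variance = 3174.3673 / 147 = 21.5943

21.594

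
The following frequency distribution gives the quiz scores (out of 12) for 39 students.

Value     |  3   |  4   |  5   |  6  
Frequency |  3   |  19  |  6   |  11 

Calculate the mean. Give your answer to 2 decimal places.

Values: 3, 4, 5, 6
Σfx = 3×3 + 19×4 + 6×5 + 11×6 = 181
n = Σf = 39
Mean = 181 / 39 = 4.6410

4.64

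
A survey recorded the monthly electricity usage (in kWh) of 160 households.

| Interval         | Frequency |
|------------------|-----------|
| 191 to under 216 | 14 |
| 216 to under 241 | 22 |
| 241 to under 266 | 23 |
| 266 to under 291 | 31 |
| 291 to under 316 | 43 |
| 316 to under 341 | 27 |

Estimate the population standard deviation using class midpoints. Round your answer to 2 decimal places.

38.89

Midpoints: 203.5, 228.5, 253.5, 278.5, 303.5, 328.5
n = 160, Σfm = 44260, mean = 276.6250
Σfm² = 12485360
Σf(m − x̄)² = Σfm² − (Σfm)²/n = 12485360 − 44260²/160 = 241937.5000
Population variance = 241937.5000 / 160 = 1512.1094
Standard deviation = √1512.1094 = 38.8859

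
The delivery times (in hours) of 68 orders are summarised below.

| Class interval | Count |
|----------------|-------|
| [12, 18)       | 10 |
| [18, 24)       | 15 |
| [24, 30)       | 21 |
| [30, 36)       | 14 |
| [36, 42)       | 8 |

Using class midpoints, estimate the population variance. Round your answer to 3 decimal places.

Midpoints: 15, 21, 27, 33, 39
n = 68, Σfm = 1806, mean = 26.5588
Σfm² = 51588
Σf(m − x̄)² = Σfm² − (Σfm)²/n = 51588 − 1806²/68 = 3622.7647
Population variance = 3622.7647 / 68 = 53.2760

53.276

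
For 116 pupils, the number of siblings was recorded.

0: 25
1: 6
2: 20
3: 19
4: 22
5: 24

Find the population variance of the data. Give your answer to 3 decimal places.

Values: 0, 1, 2, 3, 4, 5
n = 116, Σfx = 311, mean = 2.6810
Σfx² = 1209
Σf(x − x̄)² = Σfx² − (Σfx)²/n = 1209 − 311²/116 = 375.1983
Population variance = 375.1983 / 116 = 3.2345

3.234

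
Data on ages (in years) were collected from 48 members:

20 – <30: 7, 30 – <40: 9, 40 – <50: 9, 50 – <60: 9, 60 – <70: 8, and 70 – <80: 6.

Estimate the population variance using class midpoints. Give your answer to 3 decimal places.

Midpoints: 25, 35, 45, 55, 65, 75
n = 48, Σfm = 2360, mean = 49.1667
Σfm² = 128400
Σf(m − x̄)² = Σfm² − (Σfm)²/n = 128400 − 2360²/48 = 12366.6667
Population variance = 12366.6667 / 48 = 257.6389

257.639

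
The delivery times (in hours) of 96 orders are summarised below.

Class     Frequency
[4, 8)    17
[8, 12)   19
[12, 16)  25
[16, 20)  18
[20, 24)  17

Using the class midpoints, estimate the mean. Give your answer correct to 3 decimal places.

13.958

Midpoints: 6, 10, 14, 18, 22
Σfm = 17×6 + 19×10 + 25×14 + 18×18 + 17×22 = 1340
n = Σf = 96
Mean = 1340 / 96 = 13.9583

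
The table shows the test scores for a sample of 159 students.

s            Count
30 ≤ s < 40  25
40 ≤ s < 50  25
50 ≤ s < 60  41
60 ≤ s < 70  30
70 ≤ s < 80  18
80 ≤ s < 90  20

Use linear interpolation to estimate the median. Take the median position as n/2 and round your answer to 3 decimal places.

Cumulative frequencies: 25, 50, 91, 121, 139, 159
n = 159; position = n/2 = 79.5.
This falls in the class 50 ≤ s < 60: L = 50, F = 50, f = 41, h = 10.
Median ≈ 50 + ((79.5 − 50) / 41) × 10 = 57.1951

57.195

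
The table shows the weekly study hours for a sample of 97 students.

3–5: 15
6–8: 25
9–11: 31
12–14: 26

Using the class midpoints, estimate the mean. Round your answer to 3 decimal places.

9.103

Midpoints: 4, 7, 10, 13
Σfm = 15×4 + 25×7 + 31×10 + 26×13 = 883
n = Σf = 97
Mean = 883 / 97 = 9.1031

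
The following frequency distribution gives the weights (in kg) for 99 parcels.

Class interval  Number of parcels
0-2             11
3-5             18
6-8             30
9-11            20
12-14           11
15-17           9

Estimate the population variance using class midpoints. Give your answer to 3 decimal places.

18.046

Midpoints: 1, 4, 7, 10, 13, 16
n = 99, Σfm = 780, mean = 7.8788
Σfm² = 7932
Σf(m − x̄)² = Σfm² − (Σfm)²/n = 7932 − 780²/99 = 1786.5455
Population variance = 1786.5455 / 99 = 18.0459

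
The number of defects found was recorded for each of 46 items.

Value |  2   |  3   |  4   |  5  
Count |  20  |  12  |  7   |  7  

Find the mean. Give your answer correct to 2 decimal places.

Values: 2, 3, 4, 5
Σfx = 20×2 + 12×3 + 7×4 + 7×5 = 139
n = Σf = 46
Mean = 139 / 46 = 3.0217

3.02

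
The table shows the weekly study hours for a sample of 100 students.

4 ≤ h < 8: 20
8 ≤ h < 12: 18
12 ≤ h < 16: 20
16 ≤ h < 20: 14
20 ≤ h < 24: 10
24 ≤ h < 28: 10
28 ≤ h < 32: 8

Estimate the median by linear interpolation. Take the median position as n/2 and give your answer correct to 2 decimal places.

14.40

Cumulative frequencies: 20, 38, 58, 72, 82, 92, 100
n = 100; position = n/2 = 50.
This falls in the class 12 ≤ h < 16: L = 12, F = 38, f = 20, h = 4.
Median ≈ 12 + ((50 − 38) / 20) × 4 = 14.4000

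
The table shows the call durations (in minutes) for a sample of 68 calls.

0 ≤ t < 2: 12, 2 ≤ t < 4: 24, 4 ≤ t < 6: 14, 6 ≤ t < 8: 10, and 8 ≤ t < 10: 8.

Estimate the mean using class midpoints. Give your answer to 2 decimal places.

4.35

Midpoints: 1, 3, 5, 7, 9
Σfm = 12×1 + 24×3 + 14×5 + 10×7 + 8×9 = 296
n = Σf = 68
Mean = 296 / 68 = 4.3529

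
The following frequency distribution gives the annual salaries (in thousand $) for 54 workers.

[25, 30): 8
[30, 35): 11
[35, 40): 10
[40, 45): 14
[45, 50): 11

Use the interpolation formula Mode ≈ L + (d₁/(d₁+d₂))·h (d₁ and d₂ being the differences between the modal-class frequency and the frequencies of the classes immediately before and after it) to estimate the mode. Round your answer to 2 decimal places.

42.86

Modal class: [40, 45) (highest frequency 14).
d₁ = 14 − 10 = 4, d₂ = 14 − 11 = 3
Mode ≈ 40 + (4/(4+3)) × 5 = 40 + 2.8571 = 42.8571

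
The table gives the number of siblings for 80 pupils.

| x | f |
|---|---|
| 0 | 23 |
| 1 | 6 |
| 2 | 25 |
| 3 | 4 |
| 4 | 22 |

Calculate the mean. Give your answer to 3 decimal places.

1.950

Values: 0, 1, 2, 3, 4
Σfx = 23×0 + 6×1 + 25×2 + 4×3 + 22×4 = 156
n = Σf = 80
Mean = 156 / 80 = 1.9500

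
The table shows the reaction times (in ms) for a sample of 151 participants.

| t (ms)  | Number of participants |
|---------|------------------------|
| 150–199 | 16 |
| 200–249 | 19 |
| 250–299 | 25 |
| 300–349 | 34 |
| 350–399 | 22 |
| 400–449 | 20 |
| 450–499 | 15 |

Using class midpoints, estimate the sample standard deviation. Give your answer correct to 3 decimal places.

89.619

Midpoints: 174.5, 224.5, 274.5, 324.5, 374.5, 424.5, 474.5
n = 151, Σfm = 48799.5, mean = 323.1755
Σfm² = 16975537.75
Σf(m − x̄)² = Σfm² − (Σfm)²/n = 16975537.75 − 48799.5²/151 = 1204735.0993
Sample variance = 1204735.0993 / 150 = 8031.5673
Standard deviation = √8031.5673 = 89.6190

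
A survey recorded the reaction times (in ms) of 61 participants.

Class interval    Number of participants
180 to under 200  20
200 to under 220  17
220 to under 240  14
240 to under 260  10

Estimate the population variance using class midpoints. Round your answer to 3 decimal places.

464.176

Midpoints: 190, 210, 230, 250
n = 61, Σfm = 13090, mean = 214.5902
Σfm² = 2837300
Σf(m − x̄)² = Σfm² − (Σfm)²/n = 2837300 − 13090²/61 = 28314.7541
Population variance = 28314.7541 / 61 = 464.1763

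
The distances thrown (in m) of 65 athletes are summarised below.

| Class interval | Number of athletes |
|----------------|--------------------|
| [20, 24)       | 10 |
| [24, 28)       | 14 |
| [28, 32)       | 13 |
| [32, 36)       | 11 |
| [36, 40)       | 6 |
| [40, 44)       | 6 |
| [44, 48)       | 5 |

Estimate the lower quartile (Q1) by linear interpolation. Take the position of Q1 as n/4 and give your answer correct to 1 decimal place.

25.8

Cumulative frequencies: 10, 24, 37, 48, 54, 60, 65
n = 65; position = n/4 = 16.25.
This falls in the class [24, 28): L = 24, F = 10, f = 14, h = 4.
Lower quartile ≈ 24 + ((16.25 − 10) / 14) × 4 = 25.7857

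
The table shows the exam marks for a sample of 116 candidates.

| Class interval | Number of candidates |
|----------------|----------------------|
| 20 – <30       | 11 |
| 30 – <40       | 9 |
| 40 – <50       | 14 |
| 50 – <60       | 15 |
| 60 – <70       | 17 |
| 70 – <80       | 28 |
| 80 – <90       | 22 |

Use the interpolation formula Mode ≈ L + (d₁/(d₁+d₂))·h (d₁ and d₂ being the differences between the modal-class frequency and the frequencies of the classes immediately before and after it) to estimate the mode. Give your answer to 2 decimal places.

76.47

Modal class: 70 – <80 (highest frequency 28).
d₁ = 28 − 17 = 11, d₂ = 28 − 22 = 6
Mode ≈ 70 + (11/(11+6)) × 10 = 70 + 6.4706 = 76.4706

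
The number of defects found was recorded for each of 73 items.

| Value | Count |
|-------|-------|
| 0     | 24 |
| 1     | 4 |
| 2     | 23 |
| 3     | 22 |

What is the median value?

2

Cumulative frequencies: 24, 28, 51, 73
n = 73, so the median is the value in position (n+1)/2 = 37.
Position 37 falls at value 2.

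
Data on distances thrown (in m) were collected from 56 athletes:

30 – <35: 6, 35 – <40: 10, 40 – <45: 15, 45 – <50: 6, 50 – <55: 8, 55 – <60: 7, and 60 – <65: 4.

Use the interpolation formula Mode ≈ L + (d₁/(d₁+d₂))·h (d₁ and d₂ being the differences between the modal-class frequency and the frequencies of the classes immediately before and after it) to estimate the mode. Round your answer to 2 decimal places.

41.79

Modal class: 40 – <45 (highest frequency 15).
d₁ = 15 − 10 = 5, d₂ = 15 − 6 = 9
Mode ≈ 40 + (5/(5+9)) × 5 = 40 + 1.7857 = 41.7857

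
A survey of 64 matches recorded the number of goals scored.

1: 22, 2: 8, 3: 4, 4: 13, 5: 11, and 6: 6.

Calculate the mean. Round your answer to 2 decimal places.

3.02

Values: 1, 2, 3, 4, 5, 6
Σfx = 22×1 + 8×2 + 4×3 + 13×4 + 11×5 + 6×6 = 193
n = Σf = 64
Mean = 193 / 64 = 3.0156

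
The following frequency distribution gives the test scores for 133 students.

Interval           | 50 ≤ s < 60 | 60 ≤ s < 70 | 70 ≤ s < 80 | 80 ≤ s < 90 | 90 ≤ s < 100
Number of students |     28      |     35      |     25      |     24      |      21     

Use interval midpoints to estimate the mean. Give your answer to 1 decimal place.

Midpoints: 55, 65, 75, 85, 95
Σfm = 28×55 + 35×65 + 25×75 + 24×85 + 21×95 = 9725
n = Σf = 133
Mean = 9725 / 133 = 73.1203

73.1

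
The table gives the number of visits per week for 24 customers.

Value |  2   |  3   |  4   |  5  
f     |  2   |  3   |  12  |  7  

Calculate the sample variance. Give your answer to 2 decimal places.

0.78

Values: 2, 3, 4, 5
n = 24, Σfx = 96, mean = 4.0000
Σfx² = 402
Σf(x − x̄)² = Σfx² − (Σfx)²/n = 402 − 96²/24 = 18.0000
Sample variance = 18.0000 / 23 = 0.7826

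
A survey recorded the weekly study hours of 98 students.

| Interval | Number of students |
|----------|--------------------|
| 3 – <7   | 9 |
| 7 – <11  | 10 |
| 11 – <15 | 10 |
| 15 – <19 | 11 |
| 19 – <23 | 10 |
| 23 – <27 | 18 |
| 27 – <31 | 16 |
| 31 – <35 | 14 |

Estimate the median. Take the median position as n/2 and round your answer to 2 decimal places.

22.60

Cumulative frequencies: 9, 19, 29, 40, 50, 68, 84, 98
n = 98; position = n/2 = 49.
This falls in the class 19 – <23: L = 19, F = 40, f = 10, h = 4.
Median ≈ 19 + ((49 − 40) / 10) × 4 = 22.6000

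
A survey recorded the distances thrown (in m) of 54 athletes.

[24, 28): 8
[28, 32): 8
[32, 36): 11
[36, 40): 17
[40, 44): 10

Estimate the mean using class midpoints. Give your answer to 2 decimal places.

Midpoints: 26, 30, 34, 38, 42
Σfm = 8×26 + 8×30 + 11×34 + 17×38 + 10×42 = 1888
n = Σf = 54
Mean = 1888 / 54 = 34.9630

34.96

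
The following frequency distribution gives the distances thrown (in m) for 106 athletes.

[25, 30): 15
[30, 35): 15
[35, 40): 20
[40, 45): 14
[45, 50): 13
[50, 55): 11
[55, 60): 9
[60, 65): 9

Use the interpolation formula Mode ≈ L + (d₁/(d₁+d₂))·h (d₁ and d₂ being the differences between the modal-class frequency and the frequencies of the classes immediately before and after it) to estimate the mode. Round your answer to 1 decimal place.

Modal class: [35, 40) (highest frequency 20).
d₁ = 20 − 15 = 5, d₂ = 20 − 14 = 6
Mode ≈ 35 + (5/(5+6)) × 5 = 35 + 2.2727 = 37.2727

37.3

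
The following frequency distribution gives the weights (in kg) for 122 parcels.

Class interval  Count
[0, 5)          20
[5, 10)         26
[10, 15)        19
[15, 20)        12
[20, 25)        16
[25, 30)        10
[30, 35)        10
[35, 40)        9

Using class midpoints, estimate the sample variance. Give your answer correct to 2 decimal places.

Midpoints: 2.5, 7.5, 12.5, 17.5, 22.5, 27.5, 32.5, 37.5
n = 122, Σfm = 1990, mean = 16.3115
Σfm² = 47112.5
Σf(m − x̄)² = Σfm² − (Σfm)²/n = 47112.5 − 1990²/122 = 14652.6639
Sample variance = 14652.6639 / 121 = 121.0964

121.10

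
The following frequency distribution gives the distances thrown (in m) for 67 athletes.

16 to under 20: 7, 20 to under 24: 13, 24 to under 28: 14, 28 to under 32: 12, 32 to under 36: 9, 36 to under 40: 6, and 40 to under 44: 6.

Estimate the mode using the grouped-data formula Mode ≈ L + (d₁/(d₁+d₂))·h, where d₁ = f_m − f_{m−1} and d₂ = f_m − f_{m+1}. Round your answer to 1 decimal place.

25.3

Modal class: 24 to under 28 (highest frequency 14).
d₁ = 14 − 13 = 1, d₂ = 14 − 12 = 2
Mode ≈ 24 + (1/(1+2)) × 4 = 24 + 1.3333 = 25.3333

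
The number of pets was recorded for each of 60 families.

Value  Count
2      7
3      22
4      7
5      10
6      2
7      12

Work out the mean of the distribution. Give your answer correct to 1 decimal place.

4.2

Values: 2, 3, 4, 5, 6, 7
Σfx = 7×2 + 22×3 + 7×4 + 10×5 + 2×6 + 12×7 = 254
n = Σf = 60
Mean = 254 / 60 = 4.2333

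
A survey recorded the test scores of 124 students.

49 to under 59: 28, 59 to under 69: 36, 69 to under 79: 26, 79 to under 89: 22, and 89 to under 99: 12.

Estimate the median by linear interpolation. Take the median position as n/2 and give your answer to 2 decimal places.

Cumulative frequencies: 28, 64, 90, 112, 124
n = 124; position = n/2 = 62.
This falls in the class 59 to under 69: L = 59, F = 28, f = 36, h = 10.
Median ≈ 59 + ((62 − 28) / 36) × 10 = 68.4444

68.44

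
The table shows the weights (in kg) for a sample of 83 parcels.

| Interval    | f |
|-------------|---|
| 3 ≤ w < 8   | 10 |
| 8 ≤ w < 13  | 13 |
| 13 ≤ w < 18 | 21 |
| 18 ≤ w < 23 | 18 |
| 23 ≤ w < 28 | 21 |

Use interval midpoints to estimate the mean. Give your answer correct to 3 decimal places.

17.127

Midpoints: 5.5, 10.5, 15.5, 20.5, 25.5
Σfm = 10×5.5 + 13×10.5 + 21×15.5 + 18×20.5 + 21×25.5 = 1421.5
n = Σf = 83
Mean = 1421.5 / 83 = 17.1265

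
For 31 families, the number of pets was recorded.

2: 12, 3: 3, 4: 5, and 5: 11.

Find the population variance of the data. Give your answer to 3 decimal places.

1.734

Values: 2, 3, 4, 5
n = 31, Σfx = 108, mean = 3.4839
Σfx² = 430
Σf(x − x̄)² = Σfx² − (Σfx)²/n = 430 − 108²/31 = 53.7419
Population variance = 53.7419 / 31 = 1.7336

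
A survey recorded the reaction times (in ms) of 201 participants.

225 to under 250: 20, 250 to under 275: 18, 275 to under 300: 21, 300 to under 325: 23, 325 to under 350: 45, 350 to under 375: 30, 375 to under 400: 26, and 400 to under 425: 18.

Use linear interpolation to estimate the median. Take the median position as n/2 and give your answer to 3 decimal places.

335.278

Cumulative frequencies: 20, 38, 59, 82, 127, 157, 183, 201
n = 201; position = n/2 = 100.5.
This falls in the class 325 to under 350: L = 325, F = 82, f = 45, h = 25.
Median ≈ 325 + ((100.5 − 82) / 45) × 25 = 335.2778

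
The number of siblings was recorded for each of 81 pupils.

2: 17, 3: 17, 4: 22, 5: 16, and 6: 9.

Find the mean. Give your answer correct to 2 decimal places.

Values: 2, 3, 4, 5, 6
Σfx = 17×2 + 17×3 + 22×4 + 16×5 + 9×6 = 307
n = Σf = 81
Mean = 307 / 81 = 3.7901

3.79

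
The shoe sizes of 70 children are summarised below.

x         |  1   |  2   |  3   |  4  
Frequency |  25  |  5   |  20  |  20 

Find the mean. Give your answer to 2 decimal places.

2.50

Values: 1, 2, 3, 4
Σfx = 25×1 + 5×2 + 20×3 + 20×4 = 175
n = Σf = 70
Mean = 175 / 70 = 2.5000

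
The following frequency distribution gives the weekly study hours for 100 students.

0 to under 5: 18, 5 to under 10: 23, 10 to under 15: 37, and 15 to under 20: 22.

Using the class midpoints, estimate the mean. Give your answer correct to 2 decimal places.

10.65

Midpoints: 2.5, 7.5, 12.5, 17.5
Σfm = 18×2.5 + 23×7.5 + 37×12.5 + 22×17.5 = 1065
n = Σf = 100
Mean = 1065 / 100 = 10.6500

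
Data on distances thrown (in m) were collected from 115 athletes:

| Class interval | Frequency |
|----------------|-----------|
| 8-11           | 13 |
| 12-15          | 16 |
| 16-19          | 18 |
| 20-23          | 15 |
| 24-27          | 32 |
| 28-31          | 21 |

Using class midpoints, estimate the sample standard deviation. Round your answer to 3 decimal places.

6.628

Midpoints: 9.5, 13.5, 17.5, 21.5, 25.5, 29.5
n = 115, Σfm = 2412.5, mean = 20.9783
Σfm² = 55618.75
Σf(m − x̄)² = Σfm² − (Σfm)²/n = 55618.75 − 2412.5²/115 = 5008.6957
Sample variance = 5008.6957 / 114 = 43.9359
Standard deviation = √43.9359 = 6.6284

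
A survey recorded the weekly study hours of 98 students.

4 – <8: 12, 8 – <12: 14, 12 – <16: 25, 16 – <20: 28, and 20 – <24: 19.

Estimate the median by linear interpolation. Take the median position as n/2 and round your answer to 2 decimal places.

Cumulative frequencies: 12, 26, 51, 79, 98
n = 98; position = n/2 = 49.
This falls in the class 12 – <16: L = 12, F = 26, f = 25, h = 4.
Median ≈ 12 + ((49 − 26) / 25) × 4 = 15.6800

15.68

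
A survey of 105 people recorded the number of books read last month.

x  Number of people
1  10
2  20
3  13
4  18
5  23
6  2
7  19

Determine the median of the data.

4

Cumulative frequencies: 10, 30, 43, 61, 84, 86, 105
n = 105, so the median is the value in position (n+1)/2 = 53.
Position 53 falls at value 4.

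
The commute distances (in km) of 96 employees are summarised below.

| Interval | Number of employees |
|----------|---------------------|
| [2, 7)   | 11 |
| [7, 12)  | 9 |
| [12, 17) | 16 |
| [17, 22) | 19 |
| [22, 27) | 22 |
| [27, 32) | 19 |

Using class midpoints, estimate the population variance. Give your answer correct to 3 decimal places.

Midpoints: 4.5, 9.5, 14.5, 19.5, 24.5, 29.5
n = 96, Σfm = 1837, mean = 19.1354
Σfm² = 41364
Σf(m − x̄)² = Σfm² − (Σfm)²/n = 41364 − 1837²/96 = 6212.2396
Population variance = 6212.2396 / 96 = 64.7108

64.711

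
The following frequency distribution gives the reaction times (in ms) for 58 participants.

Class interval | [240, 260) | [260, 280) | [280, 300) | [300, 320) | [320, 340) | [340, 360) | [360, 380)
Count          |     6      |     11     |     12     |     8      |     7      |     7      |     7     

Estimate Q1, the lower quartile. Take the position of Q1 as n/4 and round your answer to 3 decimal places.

Cumulative frequencies: 6, 17, 29, 37, 44, 51, 58
n = 58; position = n/4 = 14.5.
This falls in the class [260, 280): L = 260, F = 6, f = 11, h = 20.
Lower quartile ≈ 260 + ((14.5 − 6) / 11) × 20 = 275.4545

275.455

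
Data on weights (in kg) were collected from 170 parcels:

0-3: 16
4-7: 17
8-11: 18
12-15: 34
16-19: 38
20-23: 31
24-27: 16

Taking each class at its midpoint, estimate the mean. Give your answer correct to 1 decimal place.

Midpoints: 1.5, 5.5, 9.5, 13.5, 17.5, 21.5, 25.5
Σfm = 16×1.5 + 17×5.5 + 18×9.5 + 34×13.5 + 38×17.5 + 31×21.5 + 16×25.5 = 2487
n = Σf = 170
Mean = 2487 / 170 = 14.6294

14.6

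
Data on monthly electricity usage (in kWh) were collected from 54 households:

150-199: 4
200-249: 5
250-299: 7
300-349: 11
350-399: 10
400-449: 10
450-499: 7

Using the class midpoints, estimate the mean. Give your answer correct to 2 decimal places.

344.87

Midpoints: 174.5, 224.5, 274.5, 324.5, 374.5, 424.5, 474.5
Σfm = 4×174.5 + 5×224.5 + 7×274.5 + 11×324.5 + 10×374.5 + 10×424.5 + 7×474.5 = 18623
n = Σf = 54
Mean = 18623 / 54 = 344.8704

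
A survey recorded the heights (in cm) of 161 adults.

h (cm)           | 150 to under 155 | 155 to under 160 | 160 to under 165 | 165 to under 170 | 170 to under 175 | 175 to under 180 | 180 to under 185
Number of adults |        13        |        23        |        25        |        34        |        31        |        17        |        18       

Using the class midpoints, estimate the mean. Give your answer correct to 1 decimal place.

Midpoints: 152.5, 157.5, 162.5, 167.5, 172.5, 177.5, 182.5
Σfm = 13×152.5 + 23×157.5 + 25×162.5 + 34×167.5 + 31×172.5 + 17×177.5 + 18×182.5 = 27012.5
n = Σf = 161
Mean = 27012.5 / 161 = 167.7795

167.8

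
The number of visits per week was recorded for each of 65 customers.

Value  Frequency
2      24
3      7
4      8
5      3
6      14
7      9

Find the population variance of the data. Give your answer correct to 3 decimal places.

3.736

Values: 2, 3, 4, 5, 6, 7
n = 65, Σfx = 263, mean = 4.0462
Σfx² = 1307
Σf(x − x̄)² = Σfx² − (Σfx)²/n = 1307 − 263²/65 = 242.8615
Population variance = 242.8615 / 65 = 3.7363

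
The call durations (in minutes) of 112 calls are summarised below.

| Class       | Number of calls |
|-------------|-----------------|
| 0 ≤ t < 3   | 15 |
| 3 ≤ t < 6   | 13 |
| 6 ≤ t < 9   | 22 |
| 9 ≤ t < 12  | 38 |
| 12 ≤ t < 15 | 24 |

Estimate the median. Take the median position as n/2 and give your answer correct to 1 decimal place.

Cumulative frequencies: 15, 28, 50, 88, 112
n = 112; position = n/2 = 56.
This falls in the class 9 ≤ t < 12: L = 9, F = 50, f = 38, h = 3.
Median ≈ 9 + ((56 − 50) / 38) × 3 = 9.4737

9.5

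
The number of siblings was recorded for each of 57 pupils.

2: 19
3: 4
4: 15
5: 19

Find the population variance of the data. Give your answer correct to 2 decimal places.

Values: 2, 3, 4, 5
n = 57, Σfx = 205, mean = 3.5965
Σfx² = 827
Σf(x − x̄)² = Σfx² − (Σfx)²/n = 827 − 205²/57 = 89.7193
Population variance = 89.7193 / 57 = 1.5740

1.57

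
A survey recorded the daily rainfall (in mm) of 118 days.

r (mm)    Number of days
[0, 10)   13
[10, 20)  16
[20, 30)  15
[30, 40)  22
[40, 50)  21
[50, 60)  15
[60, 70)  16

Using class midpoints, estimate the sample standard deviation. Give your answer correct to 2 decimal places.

18.94

Midpoints: 5, 15, 25, 35, 45, 55, 65
n = 118, Σfm = 4260, mean = 36.1017
Σfm² = 195750
Σf(m − x̄)² = Σfm² − (Σfm)²/n = 195750 − 4260²/118 = 41956.7797
Sample variance = 41956.7797 / 117 = 358.6050
Standard deviation = √358.6050 = 18.9369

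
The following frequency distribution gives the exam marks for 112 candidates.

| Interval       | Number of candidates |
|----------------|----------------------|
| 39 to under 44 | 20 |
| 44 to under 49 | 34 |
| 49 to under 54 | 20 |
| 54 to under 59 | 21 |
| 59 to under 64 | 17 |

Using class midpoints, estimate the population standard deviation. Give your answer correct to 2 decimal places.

Midpoints: 41.5, 46.5, 51.5, 56.5, 61.5
n = 112, Σfm = 5673, mean = 50.6518
Σfm² = 292342
Σf(m − x̄)² = Σfm² − (Σfm)²/n = 292342 − 5673²/112 = 4994.4196
Population variance = 4994.4196 / 112 = 44.5930
Standard deviation = √44.5930 = 6.6778

6.68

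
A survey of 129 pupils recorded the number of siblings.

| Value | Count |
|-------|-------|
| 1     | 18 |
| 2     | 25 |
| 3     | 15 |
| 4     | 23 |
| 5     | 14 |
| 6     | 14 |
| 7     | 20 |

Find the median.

Cumulative frequencies: 18, 43, 58, 81, 95, 109, 129
n = 129, so the median is the value in position (n+1)/2 = 65.
Position 65 falls at value 4.

4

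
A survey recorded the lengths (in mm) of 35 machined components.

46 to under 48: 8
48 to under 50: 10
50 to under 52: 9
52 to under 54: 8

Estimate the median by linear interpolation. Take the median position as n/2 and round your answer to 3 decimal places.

49.900

Cumulative frequencies: 8, 18, 27, 35
n = 35; position = n/2 = 17.5.
This falls in the class 48 to under 50: L = 48, F = 8, f = 10, h = 2.
Median ≈ 48 + ((17.5 − 8) / 10) × 2 = 49.9000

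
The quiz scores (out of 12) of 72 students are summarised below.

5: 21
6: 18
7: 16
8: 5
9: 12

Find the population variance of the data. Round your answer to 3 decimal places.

Values: 5, 6, 7, 8, 9
n = 72, Σfx = 473, mean = 6.5694
Σfx² = 3249
Σf(x − x̄)² = Σfx² − (Σfx)²/n = 3249 − 473²/72 = 141.6528
Population variance = 141.6528 / 72 = 1.9674

1.967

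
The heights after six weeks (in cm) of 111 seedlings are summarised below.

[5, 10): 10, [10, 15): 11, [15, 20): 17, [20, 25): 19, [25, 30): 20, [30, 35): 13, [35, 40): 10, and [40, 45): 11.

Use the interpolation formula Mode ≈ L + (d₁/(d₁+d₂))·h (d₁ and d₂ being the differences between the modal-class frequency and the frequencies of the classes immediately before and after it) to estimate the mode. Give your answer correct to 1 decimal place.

Modal class: [25, 30) (highest frequency 20).
d₁ = 20 − 19 = 1, d₂ = 20 − 13 = 7
Mode ≈ 25 + (1/(1+7)) × 5 = 25 + 0.6250 = 25.6250

25.6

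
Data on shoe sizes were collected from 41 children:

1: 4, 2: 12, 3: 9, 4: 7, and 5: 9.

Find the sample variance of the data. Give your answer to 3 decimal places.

Values: 1, 2, 3, 4, 5
n = 41, Σfx = 128, mean = 3.1220
Σfx² = 470
Σf(x − x̄)² = Σfx² − (Σfx)²/n = 470 − 128²/41 = 70.3902
Sample variance = 70.3902 / 40 = 1.7598

1.760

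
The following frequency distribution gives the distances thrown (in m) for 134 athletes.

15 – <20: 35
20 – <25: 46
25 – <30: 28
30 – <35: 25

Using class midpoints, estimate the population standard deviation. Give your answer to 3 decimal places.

Midpoints: 17.5, 22.5, 27.5, 32.5
n = 134, Σfm = 3230, mean = 24.1045
Σfm² = 81587.5
Σf(m − x̄)² = Σfm² − (Σfm)²/n = 81587.5 − 3230²/134 = 3730.0373
Population variance = 3730.0373 / 134 = 27.8361
Standard deviation = √27.8361 = 5.2760

5.276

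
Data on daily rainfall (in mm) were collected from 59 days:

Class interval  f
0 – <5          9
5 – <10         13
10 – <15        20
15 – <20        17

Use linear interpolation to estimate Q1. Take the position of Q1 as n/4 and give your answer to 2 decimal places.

Cumulative frequencies: 9, 22, 42, 59
n = 59; position = n/4 = 14.75.
This falls in the class 5 – <10: L = 5, F = 9, f = 13, h = 5.
Lower quartile ≈ 5 + ((14.75 − 9) / 13) × 5 = 7.2115

7.21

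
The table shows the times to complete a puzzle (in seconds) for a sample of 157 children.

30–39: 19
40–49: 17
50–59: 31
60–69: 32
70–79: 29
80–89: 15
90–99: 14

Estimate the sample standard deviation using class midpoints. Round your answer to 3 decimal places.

Midpoints: 34.5, 44.5, 54.5, 64.5, 74.5, 84.5, 94.5
n = 157, Σfm = 9916.5, mean = 63.1624
Σfm² = 674569.25
Σf(m − x̄)² = Σfm² − (Σfm)²/n = 674569.25 − 9916.5²/157 = 48219.1083
Sample variance = 48219.1083 / 156 = 309.0968
Standard deviation = √309.0968 = 17.5812

17.581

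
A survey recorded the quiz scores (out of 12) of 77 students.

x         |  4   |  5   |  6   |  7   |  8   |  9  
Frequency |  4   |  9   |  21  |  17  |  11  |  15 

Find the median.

Cumulative frequencies: 4, 13, 34, 51, 62, 77
n = 77, so the median is the value in position (n+1)/2 = 39.
Position 39 falls at value 7.

7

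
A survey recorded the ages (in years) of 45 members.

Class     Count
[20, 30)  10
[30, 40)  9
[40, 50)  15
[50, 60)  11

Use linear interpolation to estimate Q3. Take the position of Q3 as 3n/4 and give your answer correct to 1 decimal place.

Cumulative frequencies: 10, 19, 34, 45
n = 45; position = 3n/4 = 33.75.
This falls in the class [40, 50): L = 40, F = 19, f = 15, h = 10.
Upper quartile ≈ 40 + ((33.75 − 19) / 15) × 10 = 49.8333

49.8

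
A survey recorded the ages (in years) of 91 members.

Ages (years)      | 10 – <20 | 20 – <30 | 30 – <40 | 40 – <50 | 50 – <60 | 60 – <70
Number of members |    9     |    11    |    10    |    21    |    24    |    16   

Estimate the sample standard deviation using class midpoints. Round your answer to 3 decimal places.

Midpoints: 15, 25, 35, 45, 55, 65
n = 91, Σfm = 4065, mean = 44.6703
Σfm² = 203875
Σf(m − x̄)² = Σfm² − (Σfm)²/n = 203875 − 4065²/91 = 22290.1099
Sample variance = 22290.1099 / 90 = 247.6679
Standard deviation = √247.6679 = 15.7375

15.737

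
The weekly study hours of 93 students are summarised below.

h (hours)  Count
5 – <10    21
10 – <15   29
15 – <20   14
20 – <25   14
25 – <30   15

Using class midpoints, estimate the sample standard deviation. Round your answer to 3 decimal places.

Midpoints: 7.5, 12.5, 17.5, 22.5, 27.5
n = 93, Σfm = 1492.5, mean = 16.0484
Σfm² = 28431.25
Σf(m − x̄)² = Σfm² − (Σfm)²/n = 28431.25 − 1492.5²/93 = 4479.0323
Sample variance = 4479.0323 / 92 = 48.6851
Standard deviation = √48.6851 = 6.9775

6.977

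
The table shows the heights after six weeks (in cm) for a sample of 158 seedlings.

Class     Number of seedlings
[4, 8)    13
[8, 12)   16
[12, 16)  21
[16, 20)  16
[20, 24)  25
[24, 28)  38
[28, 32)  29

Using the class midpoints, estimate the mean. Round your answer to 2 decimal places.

20.43

Midpoints: 6, 10, 14, 18, 22, 26, 30
Σfm = 13×6 + 16×10 + 21×14 + 16×18 + 25×22 + 38×26 + 29×30 = 3228
n = Σf = 158
Mean = 3228 / 158 = 20.4304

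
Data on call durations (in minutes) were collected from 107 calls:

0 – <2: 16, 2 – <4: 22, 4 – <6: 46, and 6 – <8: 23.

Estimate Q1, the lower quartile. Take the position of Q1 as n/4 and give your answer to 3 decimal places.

2.977

Cumulative frequencies: 16, 38, 84, 107
n = 107; position = n/4 = 26.75.
This falls in the class 2 – <4: L = 2, F = 16, f = 22, h = 2.
Lower quartile ≈ 2 + ((26.75 − 16) / 22) × 2 = 2.9773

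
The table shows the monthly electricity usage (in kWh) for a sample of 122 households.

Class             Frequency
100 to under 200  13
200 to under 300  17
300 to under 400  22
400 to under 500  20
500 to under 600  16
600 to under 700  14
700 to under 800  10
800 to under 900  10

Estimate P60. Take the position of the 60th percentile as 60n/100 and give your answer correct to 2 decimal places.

Cumulative frequencies: 13, 30, 52, 72, 88, 102, 112, 122
n = 122; position = 60n/100 = 73.2.
This falls in the class 500 to under 600: L = 500, F = 72, f = 16, h = 100.
60th percentile ≈ 500 + ((73.2 − 72) / 16) × 100 = 507.5000

507.50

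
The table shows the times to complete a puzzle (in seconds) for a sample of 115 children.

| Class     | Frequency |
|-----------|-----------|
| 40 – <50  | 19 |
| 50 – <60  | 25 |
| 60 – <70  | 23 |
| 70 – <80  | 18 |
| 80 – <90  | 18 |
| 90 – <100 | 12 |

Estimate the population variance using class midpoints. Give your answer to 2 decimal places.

254.49

Midpoints: 45, 55, 65, 75, 85, 95
n = 115, Σfm = 7745, mean = 67.3478
Σfm² = 550875
Σf(m − x̄)² = Σfm² − (Σfm)²/n = 550875 − 7745²/115 = 29266.0870
Population variance = 29266.0870 / 115 = 254.4877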